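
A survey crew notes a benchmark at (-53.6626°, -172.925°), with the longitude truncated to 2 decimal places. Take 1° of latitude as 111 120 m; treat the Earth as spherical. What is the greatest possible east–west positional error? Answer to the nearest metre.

Truncating at 2 decimal places can drop up to a full unit in the last place, so the longitude may be off by as much as 0.01°.
One degree of longitude at 53.6626° is 111120 × cos 53.6626° ≈ 111120 × 0.5925 = 65842.9 m.
East–west error: 0.01° × 65842.9 m/° ≈ 658.429 m.

658 metres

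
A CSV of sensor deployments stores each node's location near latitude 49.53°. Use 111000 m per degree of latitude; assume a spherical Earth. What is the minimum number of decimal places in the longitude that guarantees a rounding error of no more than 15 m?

At 49.53° one degree of longitude covers 111000 × cos 49.53° ≈ 111000 × 0.6490 ≈ 72044.5 m.
With N decimal places the half-ulp bound is 0.5·10⁻ᴺ°, or 0.5·10⁻ᴺ × 72044.5 m on the ground.
Need 0.5 × 72044.5 × 10⁻ᴺ ≤ 15 → 10⁻ᴺ ≤ 4.164e-04, so N ≥ 3.38.
So 4 decimal places suffice (3.6 m); 3 would allow up to 36 m.

4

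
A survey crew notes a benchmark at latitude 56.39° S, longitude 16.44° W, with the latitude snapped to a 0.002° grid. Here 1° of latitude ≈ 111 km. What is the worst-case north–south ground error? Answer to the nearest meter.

With a 0.002° grid the true value lies within half a step, ±0.002°/2 = ±0.001°, of the stored one.
North–south distance: 0.001° × 111000 m/° = 111 m.

111 meters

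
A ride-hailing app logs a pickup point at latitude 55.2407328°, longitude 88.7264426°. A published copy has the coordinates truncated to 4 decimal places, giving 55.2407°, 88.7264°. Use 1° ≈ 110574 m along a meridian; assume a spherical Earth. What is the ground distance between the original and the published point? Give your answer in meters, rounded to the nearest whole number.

5 meters

The latitude changed by +0.0000328° and the longitude by +0.0000426°.
N–S: 0.0000328° × 110574 m/° = 3.62683 m.
E–W at 55.2407°: 0.0000426° × 110574 × cos 55.2407° = 0.0000426 × 110574 × 0.5701 ≈ 2.68557 m.
Distance: √(3.62683² + 2.68557²) ≈ 4.51289 m.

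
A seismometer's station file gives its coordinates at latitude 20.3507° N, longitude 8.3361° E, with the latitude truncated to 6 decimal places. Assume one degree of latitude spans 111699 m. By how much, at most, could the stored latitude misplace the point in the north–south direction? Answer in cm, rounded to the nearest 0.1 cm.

11.2 cm

Truncating at 6 decimal places can drop up to a full unit in the last place, so the latitude may be off by as much as 1e-06°.
So the N–S error is at most 1e-06 × 111699 = 0.111699 m.
That is 0.111699 m = 11.17 cm.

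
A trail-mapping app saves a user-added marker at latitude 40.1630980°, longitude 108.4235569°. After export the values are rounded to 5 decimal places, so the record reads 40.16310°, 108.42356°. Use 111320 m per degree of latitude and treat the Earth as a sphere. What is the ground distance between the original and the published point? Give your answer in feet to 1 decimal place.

1.1 feet

The latitude changed by -0.0000020° and the longitude by -0.0000031°.
North–south shift: -0.0000020 × 111320 = -0.22264 m.
East–west at this latitude: -0.0000031° × 111320 × cos 40.1631° ≈ -0.0000031 × 85072 = -0.263723 m.
Distance: √(0.22264² + 0.263723²) ≈ 0.345136 m.
Converting: 0.345136 m × 3.2808 ft/m ≈ 1.1323 ft.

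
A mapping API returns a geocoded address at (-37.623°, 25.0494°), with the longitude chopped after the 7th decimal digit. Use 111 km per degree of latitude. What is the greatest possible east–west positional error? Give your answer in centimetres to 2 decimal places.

Truncating at 7 decimal places can drop up to a full unit in the last place, so the longitude may be off by as much as 1e-07°.
Parallels shrink by cos φ, so at 37.623° a degree of longitude is 111000 × 0.7920 ≈ 87917 m.
East–west error: 1e-07° × 87917 m/° ≈ 0.0087917 m.
That is 0.0087917 m = 0.87917 cm.

0.88 centimetres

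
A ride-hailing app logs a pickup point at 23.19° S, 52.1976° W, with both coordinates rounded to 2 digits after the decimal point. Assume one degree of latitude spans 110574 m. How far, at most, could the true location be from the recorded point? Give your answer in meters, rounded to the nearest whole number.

751 meters

Rounding to 2 decimal places leaves each coordinate within ±0.005° of the true value.
Latitude error → 0.005 × 110574 = 552.87 m along the meridian.
E–W at 23.19°: 0.005° × 110574 × cos 23.19° = 0.005 × 110574 × 0.9192 ≈ 508.2 m.
Worst case both components are at the extreme and orthogonal: √(552.87² + 508.2²) ≈ 750.955 m.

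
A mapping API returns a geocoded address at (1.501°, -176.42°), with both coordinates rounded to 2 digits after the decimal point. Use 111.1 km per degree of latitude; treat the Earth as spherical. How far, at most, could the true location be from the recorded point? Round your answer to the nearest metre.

Rounding to 2 decimal places leaves each coordinate within ±0.005° of the true value.
N–S: 0.005° × 111100 m/° = 555.5 m.
Longitude error → 0.005 × 111100 × cos 1.501° = 0.005 × 111100 × 0.9997 ≈ 555.309 m.
The two errors are perpendicular, so the maximum displacement is √(555.5² + 555.309²) ≈ 785.461 m.

785 metres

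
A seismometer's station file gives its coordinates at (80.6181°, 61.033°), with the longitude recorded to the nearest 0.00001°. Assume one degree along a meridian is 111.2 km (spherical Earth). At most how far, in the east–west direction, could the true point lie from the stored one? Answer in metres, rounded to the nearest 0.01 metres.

Rounding to 5 decimal places leaves the longitude within ±5e-06° of the true value.
One degree of longitude at 80.6181° is 111200 × cos 80.6181° ≈ 111200 × 0.1630 = 18127.2 m.
East–west error: 5e-06° × 18127.2 m/° ≈ 0.0906359 m.

0.09 metres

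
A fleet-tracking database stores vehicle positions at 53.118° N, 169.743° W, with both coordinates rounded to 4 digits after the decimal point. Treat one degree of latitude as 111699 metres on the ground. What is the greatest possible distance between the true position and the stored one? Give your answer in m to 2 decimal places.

6.51 m

Rounding to 4 decimal places leaves each coordinate within ±5e-05° of the true value.
Latitude error → 5e-05 × 111699 = 5.58495 m along the meridian.
E–W at 53.118°: 5e-05° × 111699 × cos 53.118° = 5e-05 × 111699 × 0.6002 ≈ 3.35191 m.
Combining orthogonally: (5.58495² + 3.35191²)^½ ≈ 6.5136 m.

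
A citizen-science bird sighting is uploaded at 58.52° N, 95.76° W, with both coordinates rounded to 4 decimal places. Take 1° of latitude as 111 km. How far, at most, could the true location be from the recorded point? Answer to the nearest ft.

21 ft

Rounding to 4 decimal places leaves each coordinate within ±5e-05° of the true value.
North–south component: 5e-05° × 111000 = 5.55 m.
East–west component at 58.52°: 5e-05° × 111000 × cos 58.52° ≈ 5e-05 × 57964.3 ≈ 2.89822 m.
The two errors are perpendicular, so the maximum displacement is √(5.55² + 2.89822²) ≈ 6.26116 m.
Converting: 6.26116 m × 3.2808 ft/m ≈ 20.542 ft.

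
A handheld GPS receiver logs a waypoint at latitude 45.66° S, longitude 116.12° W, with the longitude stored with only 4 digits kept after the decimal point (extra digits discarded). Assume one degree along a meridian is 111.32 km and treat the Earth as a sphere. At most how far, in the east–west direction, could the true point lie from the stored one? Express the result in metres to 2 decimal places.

7.78 metres

Truncating at 4 decimal places can drop up to a full unit in the last place, so the longitude may be off by as much as 0.0001°.
One degree of longitude at 45.66° is 111320 × cos 45.66° ≈ 111320 × 0.6989 = 77803.2 m.
Maximum E–W displacement: 0.0001 × 77803.2 = 7.78032 m.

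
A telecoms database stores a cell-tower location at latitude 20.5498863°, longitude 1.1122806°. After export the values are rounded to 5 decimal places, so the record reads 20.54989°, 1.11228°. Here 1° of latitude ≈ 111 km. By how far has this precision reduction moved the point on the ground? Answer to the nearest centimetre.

42 centimetres

Δlat = 20.5498863 − 20.54989 = -0.0000037°; Δlon = 1.1122806 − 1.11228 = +0.0000006°.
N–S: -0.0000037° × 111000 m/° = -0.4107 m.
E–W at 20.5499°: 0.0000006° × 111000 × cos 20.5499° = 0.0000006 × 111000 × 0.9364 ≈ 0.062362 m.
Combined displacement = (0.4107² + 0.062362²)^½ ≈ 0.415408 m.
That is 0.415408 m = 41.541 cm.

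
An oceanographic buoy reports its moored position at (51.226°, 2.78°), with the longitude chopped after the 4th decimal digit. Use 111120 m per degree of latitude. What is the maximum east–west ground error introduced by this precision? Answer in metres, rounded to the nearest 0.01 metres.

Truncating at 4 decimal places can drop up to a full unit in the last place, so the longitude may be off by as much as 0.0001°.
One degree of longitude at 51.226° is 111120 × cos 51.226° ≈ 111120 × 0.6263 = 69588.9 m.
East–west error: 0.0001° × 69588.9 m/° ≈ 6.95889 m.

6.96 metres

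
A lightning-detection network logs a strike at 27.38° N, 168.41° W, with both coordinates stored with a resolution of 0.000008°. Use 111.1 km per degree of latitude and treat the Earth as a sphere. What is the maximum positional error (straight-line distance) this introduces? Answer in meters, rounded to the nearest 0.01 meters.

With a 0.000008° grid the true value lies within half a step, ±0.000008°/2 = ±4e-06°, of the stored one.
Latitude error → 4e-06 × 111100 = 0.4444 m along the meridian.
Longitude error → 4e-06 × 111100 × cos 27.38° = 4e-06 × 111100 × 0.8880 ≈ 0.394617 m.
Worst case both components are at the extreme and orthogonal: √(0.4444² + 0.394617²) ≈ 0.594318 m.

0.59 meters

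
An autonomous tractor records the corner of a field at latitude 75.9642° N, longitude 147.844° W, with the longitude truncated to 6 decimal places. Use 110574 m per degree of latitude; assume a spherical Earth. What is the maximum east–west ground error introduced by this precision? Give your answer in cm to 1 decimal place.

Truncating at 6 decimal places can drop up to a full unit in the last place, so the longitude may be off by as much as 1e-06°.
At latitude 75.9642° a degree of longitude spans 110574 m × cos 75.9642° = 110574 × 0.2425 ≈ 26817.3 m.
So at most 1e-06° × 26817.3 ≈ 0.0268173 m east–west.
That is 0.0268173 m = 2.6817 cm.

2.7 cm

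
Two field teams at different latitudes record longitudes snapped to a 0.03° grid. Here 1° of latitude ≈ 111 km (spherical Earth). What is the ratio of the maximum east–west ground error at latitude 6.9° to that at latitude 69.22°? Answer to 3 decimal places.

With a 0.03° grid the true value lies within half a step, ±0.03°/2 = ±0.015°, of the stored one.
Error at 6.9° = 0.015° × 111000 × cos 6.9° ≈ 1665 × 0.9928 = 1652.9 m.
At 69.22°: 0.015° × 111000 × cos 69.22° = 0.015 × 111000 × 0.3548 ≈ 590.71 m.
Ratio: 1652.9 / 590.71 = cos 6.9° / cos 69.22° ≈ 2.7982.

2.798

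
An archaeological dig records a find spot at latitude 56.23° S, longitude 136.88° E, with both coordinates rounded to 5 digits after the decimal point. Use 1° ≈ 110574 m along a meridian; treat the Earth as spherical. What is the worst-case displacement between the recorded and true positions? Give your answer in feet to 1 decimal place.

2.1 feet

Rounding to 5 decimal places leaves each coordinate within ±5e-06° of the true value.
Latitude error → 5e-06 × 110574 = 0.55287 m along the meridian.
E–W at 56.23°: 5e-06° × 110574 × cos 56.23° = 5e-06 × 110574 × 0.5559 ≈ 0.307319 m.
Worst case both components are at the extreme and orthogonal: √(0.55287² + 0.307319²) ≈ 0.632542 m.
Converting: 0.632542 m × 3.2808 ft/m ≈ 2.0753 ft.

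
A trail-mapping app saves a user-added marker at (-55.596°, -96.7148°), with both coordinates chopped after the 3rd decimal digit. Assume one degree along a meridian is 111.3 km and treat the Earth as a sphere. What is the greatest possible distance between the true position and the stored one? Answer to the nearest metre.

128 metres

Truncating at 3 decimal places can drop up to a full unit in the last place, so each coordinate may be off by as much as 0.001°.
Latitude error → 0.001 × 111300 = 111.3 m along the meridian.
Longitude error → 0.001 × 111300 × cos 55.596° = 0.001 × 111300 × 0.5650 ≈ 62.8872 m.
Combining orthogonally: (111.3² + 62.8872²)^½ ≈ 127.838 m.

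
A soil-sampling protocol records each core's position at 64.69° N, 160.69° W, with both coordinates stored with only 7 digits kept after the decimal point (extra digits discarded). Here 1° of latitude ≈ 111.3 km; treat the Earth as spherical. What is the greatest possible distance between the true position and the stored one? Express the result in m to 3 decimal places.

Truncating at 7 decimal places can drop up to a full unit in the last place, so each coordinate may be off by as much as 1e-07°.
North–south component: 1e-07° × 111300 = 0.01113 m.
E–W at 64.69°: 1e-07° × 111300 × cos 64.69° = 1e-07 × 111300 × 0.4275 ≈ 0.00475825 m.
Worst case both components are at the extreme and orthogonal: √(0.01113² + 0.00475825²) ≈ 0.0121045 m.

0.012 m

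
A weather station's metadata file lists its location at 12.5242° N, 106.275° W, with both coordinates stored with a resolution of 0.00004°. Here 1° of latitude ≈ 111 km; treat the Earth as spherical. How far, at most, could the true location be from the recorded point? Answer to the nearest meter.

With a 0.00004° grid the true value lies within half a step, ±0.00004°/2 = ±2e-05°, of the stored one.
Latitude error → 2e-05 × 111000 = 2.22 m along the meridian.
E–W at 12.5242°: 2e-05° × 111000 × cos 12.5242° = 2e-05 × 111000 × 0.9762 ≈ 2.16717 m.
Combining orthogonally: (2.22² + 2.16717²)^½ ≈ 3.10243 m.

3 meters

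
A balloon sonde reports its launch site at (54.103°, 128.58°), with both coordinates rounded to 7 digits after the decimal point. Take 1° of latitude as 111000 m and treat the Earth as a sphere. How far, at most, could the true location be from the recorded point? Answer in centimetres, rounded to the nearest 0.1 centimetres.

0.6 centimetres

Rounding to 7 decimal places leaves each coordinate within ±5e-08° of the true value.
N–S: 5e-08° × 111000 m/° = 0.00555 m.
E–W at 54.103°: 5e-08° × 111000 × cos 54.103° = 5e-08 × 111000 × 0.5863 ≈ 0.00325413 m.
The two errors are perpendicular, so the maximum displacement is √(0.00555² + 0.00325413²) ≈ 0.00643365 m.
That is 0.00643365 m = 0.64337 cm.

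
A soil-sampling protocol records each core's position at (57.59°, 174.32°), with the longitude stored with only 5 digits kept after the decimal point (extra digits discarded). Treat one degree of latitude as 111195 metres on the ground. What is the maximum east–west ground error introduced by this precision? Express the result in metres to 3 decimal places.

Truncating at 5 decimal places can drop up to a full unit in the last place, so the longitude may be off by as much as 1e-05°.
Parallels shrink by cos φ, so at 57.59° a degree of longitude is 111195 × 0.5360 ≈ 59597.6 m.
Maximum E–W displacement: 1e-05 × 59597.6 = 0.595976 m.

0.596 metres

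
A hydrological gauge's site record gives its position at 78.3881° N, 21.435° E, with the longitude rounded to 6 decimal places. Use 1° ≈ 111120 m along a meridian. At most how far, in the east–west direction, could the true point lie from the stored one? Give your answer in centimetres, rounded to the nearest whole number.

Rounding to 6 decimal places leaves the longitude within ±5e-07° of the true value.
One degree of longitude at 78.3881° is 111120 × cos 78.3881° ≈ 111120 × 0.2013 = 22366.4 m.
Maximum E–W displacement: 5e-07 × 22366.4 = 0.0111832 m.
That is 0.0111832 m = 1.1183 cm.

1 centimetres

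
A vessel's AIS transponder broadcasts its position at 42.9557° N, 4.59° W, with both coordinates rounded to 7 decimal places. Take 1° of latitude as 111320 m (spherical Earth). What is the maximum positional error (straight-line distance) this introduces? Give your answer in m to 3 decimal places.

Rounding to 7 decimal places leaves each coordinate within ±5e-08° of the true value.
Latitude error → 5e-08 × 111320 = 0.005566 m along the meridian.
Longitude error → 5e-08 × 111320 × cos 42.9557° = 5e-08 × 111320 × 0.7319 ≈ 0.00407365 m.
The two errors are perpendicular, so the maximum displacement is √(0.005566² + 0.00407365²) ≈ 0.00689746 m.

0.007 m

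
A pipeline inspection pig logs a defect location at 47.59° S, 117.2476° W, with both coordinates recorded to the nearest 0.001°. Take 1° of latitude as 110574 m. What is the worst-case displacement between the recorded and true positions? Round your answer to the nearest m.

67 m

Rounding to 3 decimal places leaves each coordinate within ±0.0005° of the true value.
N–S: 0.0005° × 110574 m/° = 55.287 m.
East–west component at 47.59°: 0.0005° × 110574 × cos 47.59° ≈ 0.0005 × 74574.6 ≈ 37.2873 m.
Combining orthogonally: (55.287² + 37.2873²)^½ ≈ 66.6858 m.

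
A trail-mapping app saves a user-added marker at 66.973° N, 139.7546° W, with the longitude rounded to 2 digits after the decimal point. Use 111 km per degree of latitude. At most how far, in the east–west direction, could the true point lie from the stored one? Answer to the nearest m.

Rounding to 2 decimal places leaves the longitude within ±0.005° of the true value.
At latitude 66.973° a degree of longitude spans 111000 m × cos 66.973° = 111000 × 0.3912 ≈ 43419.3 m.
East–west error: 0.005° × 43419.3 m/° ≈ 217.096 m.

217 m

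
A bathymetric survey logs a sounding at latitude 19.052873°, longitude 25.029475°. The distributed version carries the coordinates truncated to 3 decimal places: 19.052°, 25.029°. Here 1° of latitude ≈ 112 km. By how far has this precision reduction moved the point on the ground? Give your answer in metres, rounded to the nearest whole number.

110 metres

Δlat = 19.052873 − 19.052 = +0.000873°; Δlon = 25.029475 − 25.029 = +0.000475°.
N–S: 0.000873° × 112000 m/° = 97.776 m.
E–W at 19.052°: 0.000475° × 112000 × cos 19.052° = 0.000475 × 112000 × 0.9452 ≈ 50.2858 m.
Hypotenuse of the two orthogonal shifts: √(97.776² + 50.2858²) = 109.949 m.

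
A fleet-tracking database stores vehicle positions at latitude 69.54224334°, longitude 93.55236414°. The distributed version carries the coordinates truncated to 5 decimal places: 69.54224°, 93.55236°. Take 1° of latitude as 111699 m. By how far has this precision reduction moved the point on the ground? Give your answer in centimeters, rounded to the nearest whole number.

The latitude changed by +0.00000334° and the longitude by +0.00000414°.
N–S: 0.00000334° × 111699 m/° = 0.373075 m.
E–W at 69.5422°: 0.00000414° × 111699 × cos 69.5422° = 0.00000414 × 111699 × 0.3495 ≈ 0.161628 m.
Hypotenuse of the two orthogonal shifts: √(0.373075² + 0.161628²) = 0.406581 m.
That is 0.406581 m = 40.658 cm.

41 centimeters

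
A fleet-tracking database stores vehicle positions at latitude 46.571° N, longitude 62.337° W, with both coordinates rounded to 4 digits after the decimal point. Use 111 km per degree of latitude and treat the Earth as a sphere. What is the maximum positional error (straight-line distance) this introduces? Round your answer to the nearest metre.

7 metres

Rounding to 4 decimal places leaves each coordinate within ±5e-05° of the true value.
North–south component: 5e-05° × 111000 = 5.55 m.
E–W at 46.571°: 5e-05° × 111000 × cos 46.571° = 5e-05 × 111000 × 0.6875 ≈ 3.81538 m.
Combining orthogonally: (5.55² + 3.81538²)^½ ≈ 6.73495 m.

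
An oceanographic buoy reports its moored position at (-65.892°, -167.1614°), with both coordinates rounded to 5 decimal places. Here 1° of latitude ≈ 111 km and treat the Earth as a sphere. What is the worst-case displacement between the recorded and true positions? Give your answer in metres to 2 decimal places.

0.60 metres

Rounding to 5 decimal places leaves each coordinate within ±5e-06° of the true value.
N–S: 5e-06° × 111000 m/° = 0.555 m.
E–W at 65.892°: 5e-06° × 111000 × cos 65.892° = 5e-06 × 111000 × 0.4085 ≈ 0.226694 m.
Worst case both components are at the extreme and orthogonal: √(0.555² + 0.226694²) ≈ 0.599512 m.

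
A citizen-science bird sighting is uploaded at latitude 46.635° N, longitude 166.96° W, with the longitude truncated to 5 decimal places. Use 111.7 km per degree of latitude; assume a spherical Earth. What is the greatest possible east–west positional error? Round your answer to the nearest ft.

3 ft

Truncating at 5 decimal places can drop up to a full unit in the last place, so the longitude may be off by as much as 1e-05°.
At latitude 46.635° a degree of longitude spans 111700 m × cos 46.635° = 111700 × 0.6866 ≈ 76698.1 m.
Maximum E–W displacement: 1e-05 × 76698.1 = 0.766981 m.
Converting: 0.766981 m × 3.2808 ft/m ≈ 2.5163 ft.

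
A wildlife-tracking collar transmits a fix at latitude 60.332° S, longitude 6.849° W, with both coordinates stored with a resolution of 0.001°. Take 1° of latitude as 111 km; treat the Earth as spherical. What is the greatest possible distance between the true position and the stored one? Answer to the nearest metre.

With a 0.001° grid the true value lies within half a step, ±0.001°/2 = ±0.0005°, of the stored one.
N–S: 0.0005° × 111000 m/° = 55.5 m.
E–W at 60.332°: 0.0005° × 111000 × cos 60.332° = 0.0005 × 111000 × 0.4950 ≈ 27.471 m.
Worst case both components are at the extreme and orthogonal: √(55.5² + 27.471²) ≈ 61.9266 m.

62 metres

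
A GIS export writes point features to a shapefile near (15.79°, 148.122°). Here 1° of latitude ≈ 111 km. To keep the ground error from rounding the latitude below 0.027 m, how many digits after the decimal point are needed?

One degree of latitude covers 111000 m.
With N decimal places the half-ulp bound is 0.5·10⁻ᴺ°, or 0.5·10⁻ᴺ × 111000 m on the ground.
Setting 55500 × 10⁻ᴺ ≤ 0.027 gives 10ᴺ ≥ 2.056e+06, i.e. N ≥ 6.31.
So 7 decimal places suffice (0.00555 m); 6 would allow up to 0.0555 m.

7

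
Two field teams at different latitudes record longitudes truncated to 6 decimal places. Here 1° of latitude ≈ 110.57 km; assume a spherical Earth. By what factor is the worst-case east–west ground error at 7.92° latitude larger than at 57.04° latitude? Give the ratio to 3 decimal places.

1.821

Truncating at 6 decimal places can drop up to a full unit in the last place, so the longitude may be off by as much as 1e-06°.
Error at 7.92° = 1e-06° × 110570 × cos 7.92° ≈ 0.11057 × 0.9905 = 0.10952 m.
At 57.04°: 1e-06° × 110570 × cos 57.04° = 1e-06 × 110570 × 0.5441 ≈ 0.060156 m.
The ratio reduces to cos 7.92° / cos 57.04° = 0.9905/0.5441 ≈ 1.8205.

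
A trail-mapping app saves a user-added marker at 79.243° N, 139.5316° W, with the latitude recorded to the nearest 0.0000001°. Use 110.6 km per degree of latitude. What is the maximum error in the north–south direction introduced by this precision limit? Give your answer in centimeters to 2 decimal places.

0.55 centimeters

Rounding to 7 decimal places leaves the latitude within ±5e-08° of the true value.
Along the meridian that is 5e-08° × 110600 m/° = 0.00553 m.
That is 0.00553 m = 0.553 cm.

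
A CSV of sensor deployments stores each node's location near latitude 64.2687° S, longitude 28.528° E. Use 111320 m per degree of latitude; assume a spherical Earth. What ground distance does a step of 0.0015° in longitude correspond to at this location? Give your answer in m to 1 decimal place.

72.5 m

One degree of longitude here spans 111320 × cos 64.2687° = 111320 × 0.4342 ≈ 48329.7 m; 0.0015° of that is 72.4946 m.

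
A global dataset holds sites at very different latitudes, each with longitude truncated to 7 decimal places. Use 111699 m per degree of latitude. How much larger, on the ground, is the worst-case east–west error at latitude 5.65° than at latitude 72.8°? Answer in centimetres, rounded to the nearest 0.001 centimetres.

0.781 centimetres

Truncating at 7 decimal places can drop up to a full unit in the last place, so the longitude may be off by as much as 1e-07°.
Error at 5.65° = 1e-07° × 111699 × cos 5.65° ≈ 0.01117 × 0.9951 = 0.011116 m.
Error at 72.8° = 1e-07° × 111699 × cos 72.8° ≈ 0.01117 × 0.2957 = 0.003303 m.
Difference: 0.011116 − 0.003303 = 0.0078126 m.
That is 0.00781261 m = 0.78126 cm.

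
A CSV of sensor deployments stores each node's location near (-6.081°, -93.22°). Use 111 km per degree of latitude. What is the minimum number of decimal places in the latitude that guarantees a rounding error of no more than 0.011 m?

7

One degree of latitude covers 111000 m.
N decimal places → at most half a unit in the last place, 0.5 × 10⁻ᴺ° = 111000/2 × 10⁻ᴺ m.
Setting 55500 × 10⁻ᴺ ≤ 0.011 gives 10ᴺ ≥ 5.045e+06, i.e. N ≥ 6.70.
At 6 places the error can reach 0.0555 m, but 7 places keeps it to 0.00555 m.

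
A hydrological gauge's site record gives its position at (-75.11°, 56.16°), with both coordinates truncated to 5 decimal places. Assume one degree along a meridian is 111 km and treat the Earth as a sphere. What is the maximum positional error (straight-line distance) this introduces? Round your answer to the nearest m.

Truncating at 5 decimal places can drop up to a full unit in the last place, so each coordinate may be off by as much as 1e-05°.
N–S: 1e-05° × 111000 m/° = 1.11 m.
East–west component at 75.11°: 1e-05° × 111000 × cos 75.11° ≈ 1e-05 × 28523 ≈ 0.28523 m.
Combining orthogonally: (1.11² + 0.28523²)^½ ≈ 1.14606 m.

1 m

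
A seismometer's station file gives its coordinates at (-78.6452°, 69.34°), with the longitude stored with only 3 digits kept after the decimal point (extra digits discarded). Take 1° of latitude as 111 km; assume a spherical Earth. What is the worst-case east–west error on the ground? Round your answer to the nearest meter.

Truncating at 3 decimal places can drop up to a full unit in the last place, so the longitude may be off by as much as 0.001°.
At latitude 78.6452° a degree of longitude spans 111000 m × cos 78.6452° = 111000 × 0.1969 ≈ 21854.1 m.
East–west error: 0.001° × 21854.1 m/° ≈ 21.8541 m.

22 meters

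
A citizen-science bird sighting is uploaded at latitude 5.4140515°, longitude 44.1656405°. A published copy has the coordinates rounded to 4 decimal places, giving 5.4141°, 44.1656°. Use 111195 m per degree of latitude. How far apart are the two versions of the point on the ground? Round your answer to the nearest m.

7 m

Δlat = 5.4140515 − 5.4141 = -0.0000485°; Δlon = 44.1656405 − 44.1656 = +0.0000405°.
N–S: -0.0000485° × 111195 m/° = -5.39296 m.
East–west at this latitude: 0.0000405° × 111195 × cos 5.4141° ≈ 0.0000405 × 110699 = 4.48331 m.
Distance: √(5.39296² + 4.48331²) ≈ 7.01313 m.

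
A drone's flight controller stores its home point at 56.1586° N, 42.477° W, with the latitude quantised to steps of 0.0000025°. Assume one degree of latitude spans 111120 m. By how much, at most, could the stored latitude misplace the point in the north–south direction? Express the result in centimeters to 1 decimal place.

13.9 centimeters

With a 0.0000025° grid the true value lies within half a step, ±0.0000025°/2 = ±1.25e-06°, of the stored one.
North–south distance: 1.25e-06° × 111120 m/° = 0.1389 m.
That is 0.1389 m = 13.89 cm.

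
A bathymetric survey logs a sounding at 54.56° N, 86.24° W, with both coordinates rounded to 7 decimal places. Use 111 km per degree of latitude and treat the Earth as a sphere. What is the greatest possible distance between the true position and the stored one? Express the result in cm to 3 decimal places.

0.642 cm

Rounding to 7 decimal places leaves each coordinate within ±5e-08° of the true value.
North–south component: 5e-08° × 111000 = 0.00555 m.
East–west component at 54.56°: 5e-08° × 111000 × cos 54.56° ≈ 5e-08 × 64363.4 ≈ 0.00321817 m.
Combining orthogonally: (0.00555² + 0.00321817²)^½ ≈ 0.00641554 m.
That is 0.00641554 m = 0.64155 cm.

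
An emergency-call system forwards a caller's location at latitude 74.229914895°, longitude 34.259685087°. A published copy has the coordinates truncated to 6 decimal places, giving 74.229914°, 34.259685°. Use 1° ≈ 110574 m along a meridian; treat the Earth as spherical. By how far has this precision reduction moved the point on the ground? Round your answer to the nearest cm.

The latitude changed by +0.000000895° and the longitude by +0.000000087°.
North–south shift: 0.000000895 × 110574 = 0.0989637 m.
East–west at this latitude: 0.000000087° × 110574 × cos 74.2299° ≈ 0.000000087 × 30051.6 = 0.00261449 m.
Distance: √(0.0989637² + 0.00261449²) ≈ 0.0989983 m.
That is 0.0989983 m = 9.8998 cm.

10 cm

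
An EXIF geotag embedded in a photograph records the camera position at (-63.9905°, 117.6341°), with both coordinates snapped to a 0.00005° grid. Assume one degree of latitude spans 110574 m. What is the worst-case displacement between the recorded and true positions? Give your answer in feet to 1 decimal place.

With a 0.00005° grid the true value lies within half a step, ±0.00005°/2 = ±2.5e-05°, of the stored one.
N–S: 2.5e-05° × 110574 m/° = 2.76435 m.
East–west component at 63.9905°: 2.5e-05° × 110574 × cos 63.9905° ≈ 2.5e-05 × 48488.9 ≈ 1.21222 m.
The two errors are perpendicular, so the maximum displacement is √(2.76435² + 1.21222²) ≈ 3.01846 m.
Converting: 3.01846 m × 3.2808 ft/m ≈ 9.9031 ft.

9.9 feet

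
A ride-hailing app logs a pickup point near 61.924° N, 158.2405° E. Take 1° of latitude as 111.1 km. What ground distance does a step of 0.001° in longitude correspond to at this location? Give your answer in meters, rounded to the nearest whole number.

52 meters

One degree of longitude here spans 111100 × cos 61.924° = 111100 × 0.4706 ≈ 52288.4 m; 0.001° of that is 52.2884 m.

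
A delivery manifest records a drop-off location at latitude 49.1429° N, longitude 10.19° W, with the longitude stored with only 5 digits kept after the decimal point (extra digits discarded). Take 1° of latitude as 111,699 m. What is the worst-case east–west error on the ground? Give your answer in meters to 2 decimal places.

0.73 meters

Truncating at 5 decimal places can drop up to a full unit in the last place, so the longitude may be off by as much as 1e-05°.
At latitude 49.1429° a degree of longitude spans 111699 m × cos 49.1429° = 111699 × 0.6542 ≈ 73070.7 m.
East–west error: 1e-05° × 73070.7 m/° ≈ 0.730707 m.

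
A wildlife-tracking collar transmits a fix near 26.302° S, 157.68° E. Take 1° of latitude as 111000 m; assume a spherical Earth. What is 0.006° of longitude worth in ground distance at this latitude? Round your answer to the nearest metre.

At 26.302° a degree of longitude is 111000 × cos 26.302° ≈ 99508.3 m, so 0.006° corresponds to 597.05 m.

597 metres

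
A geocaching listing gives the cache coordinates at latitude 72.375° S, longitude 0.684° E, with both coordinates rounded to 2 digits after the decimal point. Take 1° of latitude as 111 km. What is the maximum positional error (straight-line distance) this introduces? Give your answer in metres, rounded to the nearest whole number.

580 metres

Rounding to 2 decimal places leaves each coordinate within ±0.005° of the true value.
Latitude error → 0.005 × 111000 = 555 m along the meridian.
East–west component at 72.375°: 0.005° × 111000 × cos 72.375° ≈ 0.005 × 33609.2 ≈ 168.046 m.
Combining orthogonally: (555² + 168.046²)^½ ≈ 579.883 m.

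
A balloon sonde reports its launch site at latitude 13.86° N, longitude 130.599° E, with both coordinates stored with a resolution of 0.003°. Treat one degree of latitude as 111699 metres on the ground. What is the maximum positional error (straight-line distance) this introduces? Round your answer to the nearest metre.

With a 0.003° grid the true value lies within half a step, ±0.003°/2 = ±0.0015°, of the stored one.
Latitude error → 0.0015 × 111699 = 167.548 m along the meridian.
E–W at 13.86°: 0.0015° × 111699 × cos 13.86° = 0.0015 × 111699 × 0.9709 ≈ 162.67 m.
Worst case both components are at the extreme and orthogonal: √(167.548² + 162.67²) ≈ 233.525 m.

234 metres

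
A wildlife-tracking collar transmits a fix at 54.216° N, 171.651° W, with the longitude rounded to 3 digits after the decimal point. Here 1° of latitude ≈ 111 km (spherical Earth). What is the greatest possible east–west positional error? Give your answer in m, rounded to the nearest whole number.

Rounding to 3 decimal places leaves the longitude within ±0.0005° of the true value.
Parallels shrink by cos φ, so at 54.216° a degree of longitude is 111000 × 0.5847 ≈ 64905.2 m.
Maximum E–W displacement: 0.0005 × 64905.2 = 32.4526 m.

32 m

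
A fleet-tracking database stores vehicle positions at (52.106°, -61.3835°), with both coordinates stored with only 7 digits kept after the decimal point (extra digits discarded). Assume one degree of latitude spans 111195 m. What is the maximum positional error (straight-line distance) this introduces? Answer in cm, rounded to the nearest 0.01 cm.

Truncating at 7 decimal places can drop up to a full unit in the last place, so each coordinate may be off by as much as 1e-07°.
N–S: 1e-07° × 111195 m/° = 0.0111195 m.
Longitude error → 1e-07 × 111195 × cos 52.106° = 1e-07 × 111195 × 0.6142 ≈ 0.00682963 m.
The two errors are perpendicular, so the maximum displacement is √(0.0111195² + 0.00682963²) ≈ 0.0130494 m.
That is 0.0130494 m = 1.3049 cm.

1.30 cm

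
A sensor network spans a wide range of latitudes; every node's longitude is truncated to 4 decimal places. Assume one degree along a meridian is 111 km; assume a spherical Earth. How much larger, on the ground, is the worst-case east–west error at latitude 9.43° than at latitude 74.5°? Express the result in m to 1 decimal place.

8.0 m

Truncating at 4 decimal places can drop up to a full unit in the last place, so the longitude may be off by as much as 0.0001°.
Error at 9.43° = 0.0001° × 111000 × cos 9.43° ≈ 11.1 × 0.9865 = 10.95 m.
At 74.5°: 0.0001° × 111000 × cos 74.5° = 0.0001 × 111000 × 0.2672 ≈ 2.9663 m.
So the lower-latitude error exceeds the higher by 10.95 − 2.9663 = 7.9837 m.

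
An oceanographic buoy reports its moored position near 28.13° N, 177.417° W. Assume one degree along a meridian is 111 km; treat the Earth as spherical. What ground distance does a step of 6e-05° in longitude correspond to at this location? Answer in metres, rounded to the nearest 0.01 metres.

5.87 metres

At 28.13° a degree of longitude is 111000 × cos 28.13° ≈ 97888.7 m, so 6e-05° corresponds to 5.87332 m.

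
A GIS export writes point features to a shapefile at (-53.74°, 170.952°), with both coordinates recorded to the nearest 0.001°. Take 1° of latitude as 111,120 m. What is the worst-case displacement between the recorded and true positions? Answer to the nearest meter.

65 meters

Rounding to 3 decimal places leaves each coordinate within ±0.0005° of the true value.
Latitude error → 0.0005 × 111120 = 55.56 m along the meridian.
E–W at 53.74°: 0.0005° × 111120 × cos 53.74° = 0.0005 × 111120 × 0.5915 ≈ 32.861 m.
Combining orthogonally: (55.56² + 32.861²)^½ ≈ 64.5504 m.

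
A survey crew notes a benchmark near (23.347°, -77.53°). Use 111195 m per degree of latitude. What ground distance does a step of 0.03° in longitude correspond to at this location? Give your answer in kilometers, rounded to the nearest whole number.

3 kilometers

One degree of longitude here spans 111195 × cos 23.347° = 111195 × 0.9181 ≈ 102091 m; 0.03° of that is 3062.72 m.
That is 3062.72 m = 3.0627 km.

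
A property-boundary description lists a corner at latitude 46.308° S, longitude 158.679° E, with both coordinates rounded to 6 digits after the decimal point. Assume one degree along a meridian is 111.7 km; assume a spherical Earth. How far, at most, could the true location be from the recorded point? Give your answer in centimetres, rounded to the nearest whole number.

7 centimetres

Rounding to 6 decimal places leaves each coordinate within ±5e-07° of the true value.
Latitude error → 5e-07 × 111700 = 0.05585 m along the meridian.
Longitude error → 5e-07 × 111700 × cos 46.308° = 5e-07 × 111700 × 0.6908 ≈ 0.0385801 m.
Worst case both components are at the extreme and orthogonal: √(0.05585² + 0.0385801²) ≈ 0.0678797 m.
That is 0.0678797 m = 6.788 cm.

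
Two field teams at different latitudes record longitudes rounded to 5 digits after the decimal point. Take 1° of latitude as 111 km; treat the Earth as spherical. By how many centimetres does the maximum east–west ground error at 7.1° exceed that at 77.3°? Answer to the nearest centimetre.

Rounding to 5 decimal places leaves the longitude within ±5e-06° of the true value.
Error at 7.1° = 5e-06° × 111000 × cos 7.1° ≈ 0.555 × 0.9923 = 0.55074 m.
Error at 77.3° = 5e-06° × 111000 × cos 77.3° ≈ 0.555 × 0.2198 = 0.12201 m.
So the lower-latitude error exceeds the higher by 0.55074 − 0.12201 = 0.42873 m.
That is 0.42873 m = 42.873 cm.

43 centimetres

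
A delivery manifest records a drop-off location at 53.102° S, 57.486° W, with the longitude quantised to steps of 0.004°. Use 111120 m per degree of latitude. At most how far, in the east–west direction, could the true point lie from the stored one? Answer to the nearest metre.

With a 0.004° grid the true value lies within half a step, ±0.004°/2 = ±0.002°, of the stored one.
One degree of longitude at 53.102° is 111120 × cos 53.102° ≈ 111120 × 0.6004 = 66715.6 m.
East–west error: 0.002° × 66715.6 m/° ≈ 133.431 m.

133 metres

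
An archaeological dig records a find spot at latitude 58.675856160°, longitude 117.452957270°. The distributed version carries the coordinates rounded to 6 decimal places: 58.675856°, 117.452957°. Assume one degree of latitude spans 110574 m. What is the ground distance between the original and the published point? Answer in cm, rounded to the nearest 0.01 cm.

2.35 cm

The latitude changed by +0.000000160° and the longitude by +0.000000270°.
North–south shift: 0.000000160 × 110574 = 0.0176918 m.
E–W at 58.6759°: 0.000000270° × 110574 × cos 58.6759° = 0.000000270 × 110574 × 0.5199 ≈ 0.015521 m.
Combined displacement = (0.0176918² + 0.015521²)^½ ≈ 0.0235351 m.
That is 0.0235351 m = 2.3535 cm.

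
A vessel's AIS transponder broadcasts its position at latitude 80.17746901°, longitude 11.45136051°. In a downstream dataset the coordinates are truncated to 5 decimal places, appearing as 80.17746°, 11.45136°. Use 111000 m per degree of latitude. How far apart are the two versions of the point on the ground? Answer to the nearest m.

1 m

Δlat = 80.17746901 − 80.17746 = +0.00000901°; Δlon = 11.45136051 − 11.45136 = +0.00000051°.
N–S: 0.00000901° × 111000 m/° = 1.00011 m.
East–west at this latitude: 0.00000051° × 111000 × cos 80.1775° ≈ 0.00000051 × 18936.3 = 0.0096575 m.
Combined displacement = (1.00011² + 0.0096575²)^½ ≈ 1.00016 m.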